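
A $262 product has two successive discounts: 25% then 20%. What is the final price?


First discount:
25% of $262 = $65.50
Price after first discount:
$262 - $65.50 = $196.50
Second discount:
20% of $196.50 = $39.30
Final price:
$196.50 - $39.30 = $157.20

$157.20


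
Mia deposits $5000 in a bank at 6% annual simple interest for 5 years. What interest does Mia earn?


Use the formula I = P x R x T / 100
P x R x T = 5000 x 6 x 5 = 150000
I = 150000 / 100 = $1500

$1500


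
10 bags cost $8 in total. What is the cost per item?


Total cost: $8
Number of items: 10
Unit price: $8 / 10 = $0.80

$0.80


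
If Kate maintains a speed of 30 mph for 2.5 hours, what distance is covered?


Use the formula: distance = speed x time
Speed = 30 mph, Time = 2.5 hours
30 x 2.5 = 75 miles

75 miles


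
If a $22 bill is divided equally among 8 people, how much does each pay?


Total bill: $22
Number of people: 8
Each pays: $22 / 8 = $2.75

$2.75


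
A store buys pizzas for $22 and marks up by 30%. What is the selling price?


Calculate the markup amount:
30% of $22 = $6.60
Add to cost:
$22 + $6.60 = $28.60

$28.60


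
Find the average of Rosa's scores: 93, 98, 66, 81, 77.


Add the scores:
93 + 98 + 66 + 81 + 77 = 415
Divide by the number of tests:
415 / 5 = 83

83


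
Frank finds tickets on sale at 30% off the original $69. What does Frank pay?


Calculate the discount amount:
30% of $69 = $20.70
Subtract from original:
$69 - $20.70 = $48.30

$48.30


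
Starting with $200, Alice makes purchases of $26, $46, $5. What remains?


Add up expenses:
$26 + $46 + $5 = $77
Subtract from budget:
$200 - $77 = $123

$123


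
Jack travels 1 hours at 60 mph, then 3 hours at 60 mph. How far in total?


Leg 1 distance:
60 x 1 = 60 miles
Leg 2 distance:
60 x 3 = 180 miles
Total distance:
60 + 180 = 240 miles

240 miles


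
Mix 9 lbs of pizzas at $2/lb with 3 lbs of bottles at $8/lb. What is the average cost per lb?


Cost of pizzas:
9 x $2 = $18
Cost of bottles:
3 x $8 = $24
Total cost: $18 + $24 = $42
Total weight: 12 lbs
Average: $42 / 12 = $3.50/lb

$3.50/lb


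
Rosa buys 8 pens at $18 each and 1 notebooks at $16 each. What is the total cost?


Cost of pens:
8 x $18 = $144
Cost of notebooks:
1 x $16 = $16
Add both:
$144 + $16 = $160

$160


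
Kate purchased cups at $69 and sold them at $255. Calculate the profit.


Selling price = $255
Cost price = $69
Profit = selling price - cost price:
Profit = $255 - $69 = $186

$186


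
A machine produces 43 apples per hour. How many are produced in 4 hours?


Production rate: 43 apples per hour
Time: 4 hours
Total: 43 x 4 = 172 apples

172 apples


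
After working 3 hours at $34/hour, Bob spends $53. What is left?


Calculate earnings:
3 x $34 = $102
Subtract spending:
$102 - $53 = $49

$49


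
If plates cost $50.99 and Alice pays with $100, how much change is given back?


Start with the amount paid:
$100
Subtract the price:
$100 - $50.99 = $49.01

$49.01


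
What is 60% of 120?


Convert percentage to decimal:
60% = 0.6
Multiply:
120 x 0.6 = 72

72


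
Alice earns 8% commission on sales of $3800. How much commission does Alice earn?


Convert rate to decimal:
8% = 0.08
Multiply by sales:
$3800 x 0.08 = $304

$304


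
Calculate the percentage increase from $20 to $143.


Find the absolute change:
|143 - 20| = 123
Divide by original and multiply by 100:
123 / 20 x 100 = 615%

615%


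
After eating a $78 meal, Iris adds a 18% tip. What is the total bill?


Calculate the tip:
18% of $78 = $14.04
Add tip to meal cost:
$78 + $14.04 = $92.04

$92.04


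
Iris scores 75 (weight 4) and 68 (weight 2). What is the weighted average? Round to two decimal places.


Weighted sum:
4 x 75 + 2 x 68 = 436
Total weight:
4 + 2 = 6
Weighted average:
436 / 6 = 72.6666... ≈ 72.67

72.67


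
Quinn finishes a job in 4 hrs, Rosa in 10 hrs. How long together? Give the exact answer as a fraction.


Quinn's rate: 1/4 of the job per hour
Rosa's rate: 1/10 of the job per hour
Combined rate: 1/4 + 1/10 = 7/20 per hour
Time = 1 / (7/20) = 20/7 hours (≈ 2.86 hours)

20/7 hours


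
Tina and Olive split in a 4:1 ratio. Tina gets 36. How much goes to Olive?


Find the multiplier:
36 / 4 = 9
Apply to Olive's share:
1 x 9 = 9

9


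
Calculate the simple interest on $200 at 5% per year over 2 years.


Use the formula I = P x R x T / 100
P x R x T = 200 x 5 x 2 = 2000
I = 2000 / 100 = $20

$20


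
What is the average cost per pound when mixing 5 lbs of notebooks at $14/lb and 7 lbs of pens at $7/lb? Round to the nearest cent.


Cost of notebooks:
5 x $14 = $70
Cost of pens:
7 x $7 = $49
Total cost: $70 + $49 = $119
Total weight: 12 lbs
Average: $119 / 12 = $9.9166... ≈ $9.92/lb

$9.92/lb


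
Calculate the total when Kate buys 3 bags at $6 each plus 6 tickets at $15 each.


Cost of bags:
3 x $6 = $18
Cost of tickets:
6 x $15 = $90
Add both:
$18 + $90 = $108

$108


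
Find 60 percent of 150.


Convert percentage to decimal:
60% = 0.6
Multiply:
150 x 0.6 = 90

90


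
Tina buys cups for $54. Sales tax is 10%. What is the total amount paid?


Calculate the tax:
10% of $54 = $5.40
Add tax to price:
$54 + $5.40 = $59.40

$59.40


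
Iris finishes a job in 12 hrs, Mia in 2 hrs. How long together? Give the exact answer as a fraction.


Iris's rate: 1/12 of the job per hour
Mia's rate: 1/2 of the job per hour
Combined rate: 1/12 + 1/2 = 7/12 per hour
Time = 1 / (7/12) = 12/7 hours (≈ 1.71 hours)

12/7 hours


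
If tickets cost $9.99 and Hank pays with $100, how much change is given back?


Start with the amount paid:
$100
Subtract the price:
$100 - $9.99 = $90.01

$90.01


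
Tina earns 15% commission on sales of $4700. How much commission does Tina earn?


Convert rate to decimal:
15% = 0.15
Multiply by sales:
$4700 x 0.15 = $705

$705


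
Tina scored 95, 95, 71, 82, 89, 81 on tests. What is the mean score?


Add the scores:
95 + 95 + 71 + 82 + 89 + 81 = 513
Divide by the number of tests:
513 / 6 = 85.5

85.5


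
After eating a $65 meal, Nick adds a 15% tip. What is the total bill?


Calculate the tip:
15% of $65 = $9.75
Add tip to meal cost:
$65 + $9.75 = $74.75

$74.75


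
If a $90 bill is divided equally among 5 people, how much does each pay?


Total bill: $90
Number of people: 5
Each pays: $90 / 5 = $18

$18


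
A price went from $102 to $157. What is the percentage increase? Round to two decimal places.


Find the absolute change:
|157 - 102| = 55
Divide by original and multiply by 100:
55 / 102 x 100 = 53.9215...% ≈ 53.92%

53.92%


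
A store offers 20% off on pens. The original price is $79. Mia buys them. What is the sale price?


Calculate the discount amount:
20% of $79 = $15.80
Subtract from original:
$79 - $15.80 = $63.20

$63.20


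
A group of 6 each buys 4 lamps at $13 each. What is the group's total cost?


Cost per person:
4 x $13 = $52
Group total:
6 x $52 = $312

$312


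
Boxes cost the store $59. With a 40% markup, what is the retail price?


Calculate the markup amount:
40% of $59 = $23.60
Add to cost:
$59 + $23.60 = $82.60

$82.60


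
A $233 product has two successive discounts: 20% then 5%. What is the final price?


First discount:
20% of $233 = $46.60
Price after first discount:
$233 - $46.60 = $186.40
Second discount:
5% of $186.40 = $9.32
Final price:
$186.40 - $9.32 = $177.08

$177.08


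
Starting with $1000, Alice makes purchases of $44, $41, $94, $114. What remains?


Add up expenses:
$44 + $41 + $94 + $114 = $293
Subtract from budget:
$1000 - $293 = $707

$707


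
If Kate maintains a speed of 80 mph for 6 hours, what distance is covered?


Use the formula: distance = speed x time
Speed = 80 mph, Time = 6 hours
80 x 6 = 480 miles

480 miles


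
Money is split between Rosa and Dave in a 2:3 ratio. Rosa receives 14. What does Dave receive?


Find the multiplier:
14 / 2 = 7
Apply to Dave's share:
3 x 7 = 21

21


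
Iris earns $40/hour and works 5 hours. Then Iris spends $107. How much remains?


Calculate earnings:
5 x $40 = $200
Subtract spending:
$200 - $107 = $93

$93


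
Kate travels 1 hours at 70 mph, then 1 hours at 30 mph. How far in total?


Leg 1 distance:
70 x 1 = 70 miles
Leg 2 distance:
30 x 1 = 30 miles
Total distance:
70 + 30 = 100 miles

100 miles


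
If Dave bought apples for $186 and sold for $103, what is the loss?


Selling price = $103
Cost price = $186
Loss = cost price - selling price:
Loss = $186 - $103 = $83

$83


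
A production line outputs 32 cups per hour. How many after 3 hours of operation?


Production rate: 32 cups per hour
Time: 3 hours
Total: 32 x 3 = 96 cups

96 cups


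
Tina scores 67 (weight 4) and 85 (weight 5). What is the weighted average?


Weighted sum:
4 x 67 + 5 x 85 = 693
Total weight:
4 + 5 = 9
Weighted average:
693 / 9 = 77

77


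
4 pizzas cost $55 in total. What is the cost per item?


Total cost: $55
Number of items: 4
Unit price: $55 / 4 = $13.75

$13.75


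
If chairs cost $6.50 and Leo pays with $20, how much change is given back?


Start with the amount paid:
$20
Subtract the price:
$20 - $6.50 = $13.50

$13.50


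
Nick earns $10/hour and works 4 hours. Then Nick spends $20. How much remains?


Calculate earnings:
4 x $10 = $40
Subtract spending:
$40 - $20 = $20

$20


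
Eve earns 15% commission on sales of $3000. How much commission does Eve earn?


Convert rate to decimal:
15% = 0.15
Multiply by sales:
$3000 x 0.15 = $450

$450


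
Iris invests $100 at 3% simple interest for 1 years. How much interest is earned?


Use the formula I = P x R x T / 100
P x R x T = 100 x 3 x 1 = 300
I = 300 / 100 = $3

$3


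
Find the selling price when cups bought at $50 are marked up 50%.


Calculate the markup amount:
50% of $50 = $25
Add to cost:
$50 + $25 = $75

$75


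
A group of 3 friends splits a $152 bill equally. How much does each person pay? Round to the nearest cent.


Total bill: $152
Number of people: 3
Each pays: $152 / 3 = $50.6666... ≈ $50.67

$50.67


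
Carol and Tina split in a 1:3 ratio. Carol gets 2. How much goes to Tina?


Find the multiplier:
2 / 1 = 2
Apply to Tina's share:
3 x 2 = 6

6


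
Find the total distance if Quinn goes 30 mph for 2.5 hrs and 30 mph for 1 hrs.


Leg 1 distance:
30 x 2.5 = 75 miles
Leg 2 distance:
30 x 1 = 30 miles
Total distance:
75 + 30 = 105 miles

105 miles


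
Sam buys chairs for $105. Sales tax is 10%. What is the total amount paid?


Calculate the tax:
10% of $105 = $10.50
Add tax to price:
$105 + $10.50 = $115.50

$115.50


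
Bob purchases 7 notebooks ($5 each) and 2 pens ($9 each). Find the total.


Cost of notebooks:
7 x $5 = $35
Cost of pens:
2 x $9 = $18
Add both:
$35 + $18 = $53

$53


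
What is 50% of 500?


Convert percentage to decimal:
50% = 0.5
Multiply:
500 x 0.5 = 250

250


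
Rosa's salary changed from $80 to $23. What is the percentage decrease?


Find the absolute change:
|23 - 80| = 57
Divide by original and multiply by 100:
57 / 80 x 100 = 71.25%

71.25%


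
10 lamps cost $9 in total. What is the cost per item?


Total cost: $9
Number of items: 10
Unit price: $9 / 10 = $0.90

$0.90


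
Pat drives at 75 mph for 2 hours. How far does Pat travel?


Use the formula: distance = speed x time
Speed = 75 mph, Time = 2 hours
75 x 2 = 150 miles

150 miles


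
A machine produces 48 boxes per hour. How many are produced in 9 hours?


Production rate: 48 boxes per hour
Time: 9 hours
Total: 48 x 9 = 432 boxes

432 boxes


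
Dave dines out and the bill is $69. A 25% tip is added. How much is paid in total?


Calculate the tip:
25% of $69 = $17.25
Add tip to meal cost:
$69 + $17.25 = $86.25

$86.25


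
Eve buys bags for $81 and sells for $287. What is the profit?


Selling price = $287
Cost price = $81
Profit = selling price - cost price:
Profit = $287 - $81 = $206

$206


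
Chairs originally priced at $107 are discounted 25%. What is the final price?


Calculate the discount amount:
25% of $107 = $26.75
Subtract from original:
$107 - $26.75 = $80.25

$80.25


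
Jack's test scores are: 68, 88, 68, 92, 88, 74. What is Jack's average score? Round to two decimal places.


Add the scores:
68 + 88 + 68 + 92 + 88 + 74 = 478
Divide by the number of tests:
478 / 6 = 79.6666... ≈ 79.67

79.67


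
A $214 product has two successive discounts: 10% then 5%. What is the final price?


First discount:
10% of $214 = $21.40
Price after first discount:
$214 - $21.40 = $192.60
Second discount:
5% of $192.60 = $9.63
Final price:
$192.60 - $9.63 = $182.97

$182.97


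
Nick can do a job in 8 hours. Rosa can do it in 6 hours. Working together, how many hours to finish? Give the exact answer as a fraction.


Nick's rate: 1/8 of the job per hour
Rosa's rate: 1/6 of the job per hour
Combined rate: 1/8 + 1/6 = 7/24 per hour
Time = 1 / (7/24) = 24/7 hours (≈ 3.43 hours)

24/7 hours


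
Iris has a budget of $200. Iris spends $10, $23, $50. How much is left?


Add up expenses:
$10 + $23 + $50 = $83
Subtract from budget:
$200 - $83 = $117

$117


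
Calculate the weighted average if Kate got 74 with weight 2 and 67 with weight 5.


Weighted sum:
2 x 74 + 5 x 67 = 483
Total weight:
2 + 5 = 7
Weighted average:
483 / 7 = 69

69


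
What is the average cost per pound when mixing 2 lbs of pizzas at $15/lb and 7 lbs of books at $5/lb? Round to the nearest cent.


Cost of pizzas:
2 x $15 = $30
Cost of books:
7 x $5 = $35
Total cost: $30 + $35 = $65
Total weight: 9 lbs
Average: $65 / 9 = $7.2222... ≈ $7.22/lb

$7.22/lb


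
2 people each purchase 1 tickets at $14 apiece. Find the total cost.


Cost per person:
1 x $14 = $14
Group total:
2 x $14 = $28

$28


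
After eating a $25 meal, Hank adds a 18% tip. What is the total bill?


Calculate the tip:
18% of $25 = $4.50
Add tip to meal cost:
$25 + $4.50 = $29.50

$29.50


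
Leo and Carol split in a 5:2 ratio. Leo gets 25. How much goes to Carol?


Find the multiplier:
25 / 5 = 5
Apply to Carol's share:
2 x 5 = 10

10


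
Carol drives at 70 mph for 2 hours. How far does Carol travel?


Use the formula: distance = speed x time
Speed = 70 mph, Time = 2 hours
70 x 2 = 140 miles

140 miles


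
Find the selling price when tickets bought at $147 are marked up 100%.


Calculate the markup amount:
100% of $147 = $147
Add to cost:
$147 + $147 = $294

$294


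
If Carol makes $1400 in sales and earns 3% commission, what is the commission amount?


Convert rate to decimal:
3% = 0.03
Multiply by sales:
$1400 x 0.03 = $42

$42


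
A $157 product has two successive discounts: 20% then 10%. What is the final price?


First discount:
20% of $157 = $31.40
Price after first discount:
$157 - $31.40 = $125.60
Second discount:
10% of $125.60 = $12.56
Final price:
$125.60 - $12.56 = $113.04

$113.04


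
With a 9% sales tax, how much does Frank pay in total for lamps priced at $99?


Calculate the tax:
9% of $99 = $8.91
Add tax to price:
$99 + $8.91 = $107.91

$107.91


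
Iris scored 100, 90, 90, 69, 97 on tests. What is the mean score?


Add the scores:
100 + 90 + 90 + 69 + 97 = 446
Divide by the number of tests:
446 / 5 = 89.2

89.2


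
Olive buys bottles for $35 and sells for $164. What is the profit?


Selling price = $164
Cost price = $35
Profit = selling price - cost price:
Profit = $164 - $35 = $129

$129


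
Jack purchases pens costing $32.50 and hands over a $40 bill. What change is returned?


Start with the amount paid:
$40
Subtract the price:
$40 - $32.50 = $7.50

$7.50


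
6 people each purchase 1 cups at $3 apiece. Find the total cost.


Cost per person:
1 x $3 = $3
Group total:
6 x $3 = $18

$18


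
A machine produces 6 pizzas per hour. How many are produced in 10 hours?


Production rate: 6 pizzas per hour
Time: 10 hours
Total: 6 x 10 = 60 pizzas

60 pizzas


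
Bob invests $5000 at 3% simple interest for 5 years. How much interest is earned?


Use the formula I = P x R x T / 100
P x R x T = 5000 x 3 x 5 = 75000
I = 75000 / 100 = $750

$750


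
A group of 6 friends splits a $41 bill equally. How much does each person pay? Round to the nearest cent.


Total bill: $41
Number of people: 6
Each pays: $41 / 6 = $6.8333... ≈ $6.83

$6.83


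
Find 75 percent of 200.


Convert percentage to decimal:
75% = 0.75
Multiply:
200 x 0.75 = 150

150


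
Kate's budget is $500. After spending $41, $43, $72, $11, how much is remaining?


Add up expenses:
$41 + $43 + $72 + $11 = $167
Subtract from budget:
$500 - $167 = $333

$333


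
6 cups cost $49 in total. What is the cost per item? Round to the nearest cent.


Total cost: $49
Number of items: 6
Unit price: $49 / 6 = $8.1666... ≈ $8.17

$8.17


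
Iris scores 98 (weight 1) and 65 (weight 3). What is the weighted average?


Weighted sum:
1 x 98 + 3 x 65 = 293
Total weight:
1 + 3 = 4
Weighted average:
293 / 4 = 73.25

73.25


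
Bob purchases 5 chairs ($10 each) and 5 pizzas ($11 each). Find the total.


Cost of chairs:
5 x $10 = $50
Cost of pizzas:
5 x $11 = $55
Add both:
$50 + $55 = $105

$105


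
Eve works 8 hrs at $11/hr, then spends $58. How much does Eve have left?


Calculate earnings:
8 x $11 = $88
Subtract spending:
$88 - $58 = $30

$30


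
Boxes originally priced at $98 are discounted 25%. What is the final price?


Calculate the discount amount:
25% of $98 = $24.50
Subtract from original:
$98 - $24.50 = $73.50

$73.50


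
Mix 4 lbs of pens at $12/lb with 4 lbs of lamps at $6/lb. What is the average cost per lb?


Cost of pens:
4 x $12 = $48
Cost of lamps:
4 x $6 = $24
Total cost: $48 + $24 = $72
Total weight: 8 lbs
Average: $72 / 8 = $9/lb

$9/lb


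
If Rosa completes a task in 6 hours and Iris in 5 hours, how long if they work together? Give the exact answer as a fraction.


Rosa's rate: 1/6 of the job per hour
Iris's rate: 1/5 of the job per hour
Combined rate: 1/6 + 1/5 = 11/30 per hour
Time = 1 / (11/30) = 30/11 hours (≈ 2.73 hours)

30/11 hours


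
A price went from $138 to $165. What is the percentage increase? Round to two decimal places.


Find the absolute change:
|165 - 138| = 27
Divide by original and multiply by 100:
27 / 138 x 100 = 19.5652...% ≈ 19.57%

19.57%


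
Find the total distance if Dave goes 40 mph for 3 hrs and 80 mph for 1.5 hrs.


Leg 1 distance:
40 x 3 = 120 miles
Leg 2 distance:
80 x 1.5 = 120 miles
Total distance:
120 + 120 = 240 miles

240 miles


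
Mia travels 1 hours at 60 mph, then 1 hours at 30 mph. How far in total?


Leg 1 distance:
60 x 1 = 60 miles
Leg 2 distance:
30 x 1 = 30 miles
Total distance:
60 + 30 = 90 miles

90 miles


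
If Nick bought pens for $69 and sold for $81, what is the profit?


Selling price = $81
Cost price = $69
Profit = selling price - cost price:
Profit = $81 - $69 = $12

$12


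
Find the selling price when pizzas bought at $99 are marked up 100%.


Calculate the markup amount:
100% of $99 = $99
Add to cost:
$99 + $99 = $198

$198


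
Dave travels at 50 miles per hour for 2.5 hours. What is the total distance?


Use the formula: distance = speed x time
Speed = 50 mph, Time = 2.5 hours
50 x 2.5 = 125 miles

125 miles


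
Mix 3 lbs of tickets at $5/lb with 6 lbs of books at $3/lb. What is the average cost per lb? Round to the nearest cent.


Cost of tickets:
3 x $5 = $15
Cost of books:
6 x $3 = $18
Total cost: $15 + $18 = $33
Total weight: 9 lbs
Average: $33 / 9 = $3.6666... ≈ $3.67/lb

$3.67/lb


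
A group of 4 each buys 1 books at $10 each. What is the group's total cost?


Cost per person:
1 x $10 = $10
Group total:
4 x $10 = $40

$40


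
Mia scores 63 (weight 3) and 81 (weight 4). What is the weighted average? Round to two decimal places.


Weighted sum:
3 x 63 + 4 x 81 = 513
Total weight:
3 + 4 = 7
Weighted average:
513 / 7 = 73.2857... ≈ 73.29

73.29


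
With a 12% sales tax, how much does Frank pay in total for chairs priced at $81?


Calculate the tax:
12% of $81 = $9.72
Add tax to price:
$81 + $9.72 = $90.72

$90.72


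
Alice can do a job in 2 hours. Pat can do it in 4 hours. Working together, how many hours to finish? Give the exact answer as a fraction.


Alice's rate: 1/2 of the job per hour
Pat's rate: 1/4 of the job per hour
Combined rate: 1/2 + 1/4 = 3/4 per hour
Time = 1 / (3/4) = 4/3 hours (≈ 1.33 hours)

4/3 hours


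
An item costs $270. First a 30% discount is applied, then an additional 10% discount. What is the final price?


First discount:
30% of $270 = $81
Price after first discount:
$270 - $81 = $189
Second discount:
10% of $189 = $18.90
Final price:
$189 - $18.90 = $170.10

$170.10


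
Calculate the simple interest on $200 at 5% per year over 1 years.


Use the formula I = P x R x T / 100
P x R x T = 200 x 5 x 1 = 1000
I = 1000 / 100 = $10

$10


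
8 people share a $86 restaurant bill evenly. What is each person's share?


Total bill: $86
Number of people: 8
Each pays: $86 / 8 = $10.75

$10.75


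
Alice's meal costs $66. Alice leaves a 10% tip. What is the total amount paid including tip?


Calculate the tip:
10% of $66 = $6.60
Add tip to meal cost:
$66 + $6.60 = $72.60

$72.60


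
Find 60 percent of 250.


Convert percentage to decimal:
60% = 0.6
Multiply:
250 x 0.6 = 150

150


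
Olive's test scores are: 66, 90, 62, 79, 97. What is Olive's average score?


Add the scores:
66 + 90 + 62 + 79 + 97 = 394
Divide by the number of tests:
394 / 5 = 78.8

78.8


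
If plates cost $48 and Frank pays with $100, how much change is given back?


Start with the amount paid:
$100
Subtract the price:
$100 - $48 = $52

$52


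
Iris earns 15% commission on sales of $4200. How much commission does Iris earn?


Convert rate to decimal:
15% = 0.15
Multiply by sales:
$4200 x 0.15 = $630

$630


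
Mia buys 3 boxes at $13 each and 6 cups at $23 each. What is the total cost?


Cost of boxes:
3 x $13 = $39
Cost of cups:
6 x $23 = $138
Add both:
$39 + $138 = $177

$177


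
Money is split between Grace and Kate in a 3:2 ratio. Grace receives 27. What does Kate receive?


Find the multiplier:
27 / 3 = 9
Apply to Kate's share:
2 x 9 = 18

18


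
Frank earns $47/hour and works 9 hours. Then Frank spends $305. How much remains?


Calculate earnings:
9 x $47 = $423
Subtract spending:
$423 - $305 = $118

$118


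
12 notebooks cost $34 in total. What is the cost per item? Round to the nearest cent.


Total cost: $34
Number of items: 12
Unit price: $34 / 12 = $2.8333... ≈ $2.83

$2.83


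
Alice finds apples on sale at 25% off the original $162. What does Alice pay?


Calculate the discount amount:
25% of $162 = $40.50
Subtract from original:
$162 - $40.50 = $121.50

$121.50


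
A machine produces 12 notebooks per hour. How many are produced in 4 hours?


Production rate: 12 notebooks per hour
Time: 4 hours
Total: 12 x 4 = 48 notebooks

48 notebooks


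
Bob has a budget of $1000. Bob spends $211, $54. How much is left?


Add up expenses:
$211 + $54 = $265
Subtract from budget:
$1000 - $265 = $735

$735


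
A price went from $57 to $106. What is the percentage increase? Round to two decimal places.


Find the absolute change:
|106 - 57| = 49
Divide by original and multiply by 100:
49 / 57 x 100 = 85.9649...% ≈ 85.96%

85.96%


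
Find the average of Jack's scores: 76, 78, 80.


Add the scores:
76 + 78 + 80 = 234
Divide by the number of tests:
234 / 3 = 78

78


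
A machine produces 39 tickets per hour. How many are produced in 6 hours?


Production rate: 39 tickets per hour
Time: 6 hours
Total: 39 x 6 = 234 tickets

234 tickets


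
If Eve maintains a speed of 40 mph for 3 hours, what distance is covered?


Use the formula: distance = speed x time
Speed = 40 mph, Time = 3 hours
40 x 3 = 120 miles

120 miles


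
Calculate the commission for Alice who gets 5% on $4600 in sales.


Convert rate to decimal:
5% = 0.05
Multiply by sales:
$4600 x 0.05 = $230

$230


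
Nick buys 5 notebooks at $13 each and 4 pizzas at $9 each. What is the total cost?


Cost of notebooks:
5 x $13 = $65
Cost of pizzas:
4 x $9 = $36
Add both:
$65 + $36 = $101

$101


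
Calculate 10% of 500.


Convert percentage to decimal:
10% = 0.1
Multiply:
500 x 0.1 = 50

50


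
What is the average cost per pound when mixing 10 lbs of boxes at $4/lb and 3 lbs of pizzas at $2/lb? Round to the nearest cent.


Cost of boxes:
10 x $4 = $40
Cost of pizzas:
3 x $2 = $6
Total cost: $40 + $6 = $46
Total weight: 13 lbs
Average: $46 / 13 = $3.5384... ≈ $3.54/lb

$3.54/lb


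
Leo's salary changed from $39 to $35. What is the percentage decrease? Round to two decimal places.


Find the absolute change:
|35 - 39| = 4
Divide by original and multiply by 100:
4 / 39 x 100 = 10.2564...% ≈ 10.26%

10.26%


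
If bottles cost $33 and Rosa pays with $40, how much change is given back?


Start with the amount paid:
$40
Subtract the price:
$40 - $33 = $7

$7


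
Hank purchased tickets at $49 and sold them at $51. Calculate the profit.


Selling price = $51
Cost price = $49
Profit = selling price - cost price:
Profit = $51 - $49 = $2

$2


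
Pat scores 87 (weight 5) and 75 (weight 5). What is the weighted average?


Weighted sum:
5 x 87 + 5 x 75 = 810
Total weight:
5 + 5 = 10
Weighted average:
810 / 10 = 81

81


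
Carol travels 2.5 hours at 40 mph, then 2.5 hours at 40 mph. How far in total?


Leg 1 distance:
40 x 2.5 = 100 miles
Leg 2 distance:
40 x 2.5 = 100 miles
Total distance:
100 + 100 = 200 miles

200 miles


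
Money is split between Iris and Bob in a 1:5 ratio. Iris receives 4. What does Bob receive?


Find the multiplier:
4 / 1 = 4
Apply to Bob's share:
5 x 4 = 20

20


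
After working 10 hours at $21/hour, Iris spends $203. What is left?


Calculate earnings:
10 x $21 = $210
Subtract spending:
$210 - $203 = $7

$7


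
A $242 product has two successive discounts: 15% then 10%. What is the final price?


First discount:
15% of $242 = $36.30
Price after first discount:
$242 - $36.30 = $205.70
Second discount:
10% of $205.70 = $20.57
Final price:
$205.70 - $20.57 = $185.13

$185.13


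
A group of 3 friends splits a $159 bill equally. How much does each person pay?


Total bill: $159
Number of people: 3
Each pays: $159 / 3 = $53

$53


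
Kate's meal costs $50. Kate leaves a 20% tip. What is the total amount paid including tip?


Calculate the tip:
20% of $50 = $10
Add tip to meal cost:
$50 + $10 = $60

$60


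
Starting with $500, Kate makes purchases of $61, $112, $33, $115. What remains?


Add up expenses:
$61 + $112 + $33 + $115 = $321
Subtract from budget:
$500 - $321 = $179

$179


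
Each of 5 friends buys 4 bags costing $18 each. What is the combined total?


Cost per person:
4 x $18 = $72
Group total:
5 x $72 = $360

$360


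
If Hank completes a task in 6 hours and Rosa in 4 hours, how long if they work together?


Hank's rate: 1/6 of the job per hour
Rosa's rate: 1/4 of the job per hour
Combined rate: 1/6 + 1/4 = 5/12 per hour
Time = 1 / (5/12) = 12/5 = 2.4 hours

2.4 hours


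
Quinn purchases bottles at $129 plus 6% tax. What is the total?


Calculate the tax:
6% of $129 = $7.74
Add tax to price:
$129 + $7.74 = $136.74

$136.74


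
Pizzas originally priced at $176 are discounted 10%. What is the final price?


Calculate the discount amount:
10% of $176 = $17.60
Subtract from original:
$176 - $17.60 = $158.40

$158.40


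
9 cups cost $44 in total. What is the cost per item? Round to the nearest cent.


Total cost: $44
Number of items: 9
Unit price: $44 / 9 = $4.8888... ≈ $4.89

$4.89


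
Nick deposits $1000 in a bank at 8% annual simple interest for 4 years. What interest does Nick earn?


Use the formula I = P x R x T / 100
P x R x T = 1000 x 8 x 4 = 32000
I = 32000 / 100 = $320

$320


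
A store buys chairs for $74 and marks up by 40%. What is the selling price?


Calculate the markup amount:
40% of $74 = $29.60
Add to cost:
$74 + $29.60 = $103.60

$103.60


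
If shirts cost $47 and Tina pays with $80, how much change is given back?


Start with the amount paid:
$80
Subtract the price:
$80 - $47 = $33

$33


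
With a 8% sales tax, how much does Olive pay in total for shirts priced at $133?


Calculate the tax:
8% of $133 = $10.64
Add tax to price:
$133 + $10.64 = $143.64

$143.64


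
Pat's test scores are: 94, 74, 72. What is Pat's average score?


Add the scores:
94 + 74 + 72 = 240
Divide by the number of tests:
240 / 3 = 80

80


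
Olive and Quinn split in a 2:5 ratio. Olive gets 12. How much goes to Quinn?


Find the multiplier:
12 / 2 = 6
Apply to Quinn's share:
5 x 6 = 30

30


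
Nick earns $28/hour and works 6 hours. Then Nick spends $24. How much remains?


Calculate earnings:
6 x $28 = $168
Subtract spending:
$168 - $24 = $144

$144


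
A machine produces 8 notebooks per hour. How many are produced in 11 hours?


Production rate: 8 notebooks per hour
Time: 11 hours
Total: 8 x 11 = 88 notebooks

88 notebooks


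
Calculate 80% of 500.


Convert percentage to decimal:
80% = 0.8
Multiply:
500 x 0.8 = 400

400


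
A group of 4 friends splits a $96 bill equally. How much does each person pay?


Total bill: $96
Number of people: 4
Each pays: $96 / 4 = $24

$24


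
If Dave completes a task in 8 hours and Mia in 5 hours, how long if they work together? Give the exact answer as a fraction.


Dave's rate: 1/8 of the job per hour
Mia's rate: 1/5 of the job per hour
Combined rate: 1/8 + 1/5 = 13/40 per hour
Time = 1 / (13/40) = 40/13 hours (≈ 3.08 hours)

40/13 hours


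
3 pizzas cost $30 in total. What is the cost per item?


Total cost: $30
Number of items: 3
Unit price: $30 / 3 = $10

$10


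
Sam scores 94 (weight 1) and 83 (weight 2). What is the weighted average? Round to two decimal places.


Weighted sum:
1 x 94 + 2 x 83 = 260
Total weight:
1 + 2 = 3
Weighted average:
260 / 3 = 86.6666... ≈ 86.67

86.67


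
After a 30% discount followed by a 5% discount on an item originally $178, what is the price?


First discount:
30% of $178 = $53.40
Price after first discount:
$178 - $53.40 = $124.60
Second discount:
5% of $124.60 = $6.23
Final price:
$124.60 - $6.23 = $118.37

$118.37


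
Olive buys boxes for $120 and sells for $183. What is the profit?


Selling price = $183
Cost price = $120
Profit = selling price - cost price:
Profit = $183 - $120 = $63

$63


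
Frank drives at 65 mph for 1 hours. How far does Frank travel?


Use the formula: distance = speed x time
Speed = 65 mph, Time = 1 hours
65 x 1 = 65 miles

65 miles


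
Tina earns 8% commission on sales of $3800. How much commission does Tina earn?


Convert rate to decimal:
8% = 0.08
Multiply by sales:
$3800 x 0.08 = $304

$304


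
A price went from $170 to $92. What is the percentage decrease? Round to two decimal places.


Find the absolute change:
|92 - 170| = 78
Divide by original and multiply by 100:
78 / 170 x 100 = 45.8823...% ≈ 45.88%

45.88%


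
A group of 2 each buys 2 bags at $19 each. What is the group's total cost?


Cost per person:
2 x $19 = $38
Group total:
2 x $38 = $76

$76


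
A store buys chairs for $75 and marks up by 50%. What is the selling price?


Calculate the markup amount:
50% of $75 = $37.50
Add to cost:
$75 + $37.50 = $112.50

$112.50


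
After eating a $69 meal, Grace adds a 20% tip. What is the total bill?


Calculate the tip:
20% of $69 = $13.80
Add tip to meal cost:
$69 + $13.80 = $82.80

$82.80


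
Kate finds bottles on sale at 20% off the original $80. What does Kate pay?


Calculate the discount amount:
20% of $80 = $16
Subtract from original:
$80 - $16 = $64

$64


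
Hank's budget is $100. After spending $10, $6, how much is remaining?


Add up expenses:
$10 + $6 = $16
Subtract from budget:
$100 - $16 = $84

$84


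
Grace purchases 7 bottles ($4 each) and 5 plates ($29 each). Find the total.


Cost of bottles:
7 x $4 = $28
Cost of plates:
5 x $29 = $145
Add both:
$28 + $145 = $173

$173


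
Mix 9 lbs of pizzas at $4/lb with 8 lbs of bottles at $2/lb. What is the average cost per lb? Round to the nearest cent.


Cost of pizzas:
9 x $4 = $36
Cost of bottles:
8 x $2 = $16
Total cost: $36 + $16 = $52
Total weight: 17 lbs
Average: $52 / 17 = $3.0588... ≈ $3.06/lb

$3.06/lb


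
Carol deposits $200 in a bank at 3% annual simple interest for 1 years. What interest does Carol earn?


Use the formula I = P x R x T / 100
P x R x T = 200 x 3 x 1 = 600
I = 600 / 100 = $6

$6


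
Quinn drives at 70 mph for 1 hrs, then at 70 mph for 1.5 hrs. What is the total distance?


Leg 1 distance:
70 x 1 = 70 miles
Leg 2 distance:
70 x 1.5 = 105 miles
Total distance:
70 + 105 = 175 miles

175 miles


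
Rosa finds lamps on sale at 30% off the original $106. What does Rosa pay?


Calculate the discount amount:
30% of $106 = $31.80
Subtract from original:
$106 - $31.80 = $74.20

$74.20


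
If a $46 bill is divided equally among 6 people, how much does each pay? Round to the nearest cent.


Total bill: $46
Number of people: 6
Each pays: $46 / 6 = $7.6666... ≈ $7.67

$7.67


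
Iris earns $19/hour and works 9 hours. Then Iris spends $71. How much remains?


Calculate earnings:
9 x $19 = $171
Subtract spending:
$171 - $71 = $100

$100


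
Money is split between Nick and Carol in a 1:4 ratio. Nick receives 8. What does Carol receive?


Find the multiplier:
8 / 1 = 8
Apply to Carol's share:
4 x 8 = 32

32


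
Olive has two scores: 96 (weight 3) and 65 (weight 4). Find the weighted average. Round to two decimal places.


Weighted sum:
3 x 96 + 4 x 65 = 548
Total weight:
3 + 4 = 7
Weighted average:
548 / 7 = 78.2857... ≈ 78.29

78.29


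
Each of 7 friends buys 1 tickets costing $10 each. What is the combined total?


Cost per person:
1 x $10 = $10
Group total:
7 x $10 = $70

$70


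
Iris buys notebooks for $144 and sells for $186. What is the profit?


Selling price = $186
Cost price = $144
Profit = selling price - cost price:
Profit = $186 - $144 = $42

$42


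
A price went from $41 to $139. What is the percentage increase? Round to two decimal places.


Find the absolute change:
|139 - 41| = 98
Divide by original and multiply by 100:
98 / 41 x 100 = 239.0243...% ≈ 239.02%

239.02%


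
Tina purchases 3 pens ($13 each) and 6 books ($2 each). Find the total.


Cost of pens:
3 x $13 = $39
Cost of books:
6 x $2 = $12
Add both:
$39 + $12 = $51

$51


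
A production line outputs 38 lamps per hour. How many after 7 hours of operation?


Production rate: 38 lamps per hour
Time: 7 hours
Total: 38 x 7 = 266 lamps

266 lamps


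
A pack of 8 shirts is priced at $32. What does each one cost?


Total cost: $32
Number of items: 8
Unit price: $32 / 8 = $4

$4


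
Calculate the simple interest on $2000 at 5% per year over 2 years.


Use the formula I = P x R x T / 100
P x R x T = 2000 x 5 x 2 = 20000
I = 20000 / 100 = $200

$200


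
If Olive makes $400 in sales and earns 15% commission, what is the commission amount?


Convert rate to decimal:
15% = 0.15
Multiply by sales:
$400 x 0.15 = $60

$60


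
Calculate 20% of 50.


Convert percentage to decimal:
20% = 0.2
Multiply:
50 x 0.2 = 10

10


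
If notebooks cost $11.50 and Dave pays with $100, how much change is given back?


Start with the amount paid:
$100
Subtract the price:
$100 - $11.50 = $88.50

$88.50


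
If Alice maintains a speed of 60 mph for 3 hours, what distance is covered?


Use the formula: distance = speed x time
Speed = 60 mph, Time = 3 hours
60 x 3 = 180 miles

180 miles


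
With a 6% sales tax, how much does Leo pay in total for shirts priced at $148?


Calculate the tax:
6% of $148 = $8.88
Add tax to price:
$148 + $8.88 = $156.88

$156.88


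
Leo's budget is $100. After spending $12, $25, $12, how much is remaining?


Add up expenses:
$12 + $25 + $12 = $49
Subtract from budget:
$100 - $49 = $51

$51


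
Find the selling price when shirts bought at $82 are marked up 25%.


Calculate the markup amount:
25% of $82 = $20.50
Add to cost:
$82 + $20.50 = $102.50

$102.50


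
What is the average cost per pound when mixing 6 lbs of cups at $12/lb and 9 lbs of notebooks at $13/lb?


Cost of cups:
6 x $12 = $72
Cost of notebooks:
9 x $13 = $117
Total cost: $72 + $117 = $189
Total weight: 15 lbs
Average: $189 / 15 = $12.60/lb

$12.60/lb


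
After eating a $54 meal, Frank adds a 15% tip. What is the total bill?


Calculate the tip:
15% of $54 = $8.10
Add tip to meal cost:
$54 + $8.10 = $62.10

$62.10


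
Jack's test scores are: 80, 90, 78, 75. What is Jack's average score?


Add the scores:
80 + 90 + 78 + 75 = 323
Divide by the number of tests:
323 / 4 = 80.75

80.75


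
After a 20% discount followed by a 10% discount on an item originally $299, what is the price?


First discount:
20% of $299 = $59.80
Price after first discount:
$299 - $59.80 = $239.20
Second discount:
10% of $239.20 = $23.92
Final price:
$239.20 - $23.92 = $215.28

$215.28


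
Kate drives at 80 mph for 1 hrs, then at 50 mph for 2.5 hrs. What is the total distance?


Leg 1 distance:
80 x 1 = 80 miles
Leg 2 distance:
50 x 2.5 = 125 miles
Total distance:
80 + 125 = 205 miles

205 miles


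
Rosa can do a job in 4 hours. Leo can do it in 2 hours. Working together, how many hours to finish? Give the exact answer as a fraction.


Rosa's rate: 1/4 of the job per hour
Leo's rate: 1/2 of the job per hour
Combined rate: 1/4 + 1/2 = 3/4 per hour
Time = 1 / (3/4) = 4/3 hours (≈ 1.33 hours)

4/3 hours


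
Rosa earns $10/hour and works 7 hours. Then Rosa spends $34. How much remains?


Calculate earnings:
7 x $10 = $70
Subtract spending:
$70 - $34 = $36

$36


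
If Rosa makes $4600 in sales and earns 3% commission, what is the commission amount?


Convert rate to decimal:
3% = 0.03
Multiply by sales:
$4600 x 0.03 = $138

$138


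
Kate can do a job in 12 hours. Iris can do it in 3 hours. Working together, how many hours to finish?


Kate's rate: 1/12 of the job per hour
Iris's rate: 1/3 of the job per hour
Combined rate: 1/12 + 1/3 = 5/12 per hour
Time = 1 / (5/12) = 12/5 = 2.4 hours

2.4 hours


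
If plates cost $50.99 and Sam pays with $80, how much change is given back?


Start with the amount paid:
$80
Subtract the price:
$80 - $50.99 = $29.01

$29.01


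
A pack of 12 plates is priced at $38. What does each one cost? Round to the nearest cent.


Total cost: $38
Number of items: 12
Unit price: $38 / 12 = $3.1666... ≈ $3.17

$3.17


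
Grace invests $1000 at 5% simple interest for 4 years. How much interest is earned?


Use the formula I = P x R x T / 100
P x R x T = 1000 x 5 x 4 = 20000
I = 20000 / 100 = $200

$200


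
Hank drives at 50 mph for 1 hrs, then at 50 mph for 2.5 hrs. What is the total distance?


Leg 1 distance:
50 x 1 = 50 miles
Leg 2 distance:
50 x 2.5 = 125 miles
Total distance:
50 + 125 = 175 miles

175 miles


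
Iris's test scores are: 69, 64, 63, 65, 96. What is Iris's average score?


Add the scores:
69 + 64 + 63 + 65 + 96 = 357
Divide by the number of tests:
357 / 5 = 71.4

71.4


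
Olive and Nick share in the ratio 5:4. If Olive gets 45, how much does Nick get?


Find the multiplier:
45 / 5 = 9
Apply to Nick's share:
4 x 9 = 36

36
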